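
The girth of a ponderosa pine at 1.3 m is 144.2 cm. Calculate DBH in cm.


Formula: DBH = C / pi
DBH = 144.2 / pi
pi = 3.14159...
DBH = 45.9 cm

45.9


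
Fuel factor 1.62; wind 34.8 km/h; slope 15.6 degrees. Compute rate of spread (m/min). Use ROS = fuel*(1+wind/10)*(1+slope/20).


Formula: ROS = fuel * (1 + wind/10) * (1 + slope/20)
Wind factor = 1 + 34.8/10 = 4.48
Slope factor = 1 + 15.6/20 = 1.78
ROS = 1.62 * 4.48 * 1.78 = 12.92 m/min

12.92


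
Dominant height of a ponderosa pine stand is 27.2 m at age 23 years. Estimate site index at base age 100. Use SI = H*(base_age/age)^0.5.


Formula: SI = H_dom * (base_age / age)^0.5
Age ratio = 100 / 23 = 4.34783
sqrt(age_ratio) = 2.08514
SI = 27.2 * 2.08514 = 56.7 m

56.7


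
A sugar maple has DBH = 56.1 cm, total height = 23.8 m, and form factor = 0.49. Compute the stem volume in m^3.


Formula: V = pi * (DBH/200)^2 * H * ff
Radius = DBH/200 = 56.1/200 = 0.2805 m
Radius^2 = 0.2805^2 = 0.07868025 m^2
V = pi * 0.07868025 * 23.8 * 0.49
V = 2.883 m^3

2.883


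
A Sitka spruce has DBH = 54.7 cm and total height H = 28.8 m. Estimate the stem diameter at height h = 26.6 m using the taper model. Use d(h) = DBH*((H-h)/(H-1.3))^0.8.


Taper: d(h) = DBH * ((H - h) / (H - 1.3))^0.8
Numerator = H - h = 28.8 - 26.6 = 2.2 m
Denominator = H - 1.3 = 28.8 - 1.3 = 27.5 m
Ratio = 2.2 / 27.5 = 0.08
d = 54.7 * 0.08^0.8 = 7.3 cm

7.3


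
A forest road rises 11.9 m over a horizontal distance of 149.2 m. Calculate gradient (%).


Formula: Gradient = rise / run * 100
Gradient = 11.9 / 149.2 * 100 = 8.0%

8.0


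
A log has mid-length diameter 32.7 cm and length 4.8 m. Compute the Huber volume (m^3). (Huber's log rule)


Huber: V = Am * L,  Am = pi*(Dm/200)^2
Am = pi*(32.7/200)^2 = 0.083982 m^2
V = 0.083982*4.8 = 0.4031 m^3

0.4031


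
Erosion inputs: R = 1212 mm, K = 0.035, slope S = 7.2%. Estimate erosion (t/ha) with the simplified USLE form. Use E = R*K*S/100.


Formula: E = R * K * S / 100  (simplified USLE)
R * K = 1212 * 0.035 = 42.42
E = 42.42 * 7.2 / 100 = 3.05 t/ha

3.05


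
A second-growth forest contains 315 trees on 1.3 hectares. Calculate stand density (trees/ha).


Formula: Stand Density = N_trees / Area_ha
Density = 315 trees / 1.3 ha
Density = 242 trees/ha

242


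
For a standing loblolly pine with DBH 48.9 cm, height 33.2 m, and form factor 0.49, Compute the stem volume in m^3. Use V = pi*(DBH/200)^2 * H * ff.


Formula: V = pi * (DBH/200)^2 * H * ff
Radius = DBH/200 = 48.9/200 = 0.2445 m
Radius^2 = 0.2445^2 = 0.05978025 m^2
V = pi * 0.05978025 * 33.2 * 0.49
V = 3.055 m^3

3.055


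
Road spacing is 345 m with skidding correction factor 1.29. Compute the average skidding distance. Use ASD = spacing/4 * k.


Formula: ASD = (spacing / 4) * correction
Uncorrected distance = spacing / 4 = 345 / 4 = 86.25 m
ASD = 86.25 * 1.29 = 111 m

111


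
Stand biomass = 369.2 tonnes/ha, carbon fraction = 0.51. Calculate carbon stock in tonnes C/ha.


Formula: Carbon Stock = Biomass * Carbon Fraction
C = 369.2 t/ha * 0.51
C = 188.3 t C/ha

188.3


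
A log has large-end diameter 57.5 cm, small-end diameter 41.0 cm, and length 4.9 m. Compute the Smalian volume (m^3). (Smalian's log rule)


Smalian: V = (A1 + A2)/2 * L,  A = pi*(D/200)^2
A1 = pi*(57.5/200)^2 = 0.259672 m^2
A2 = pi*(41.0/200)^2 = 0.132025 m^2
V = (0.259672+0.132025)/2*4.9 = 0.9597 m^3

0.9597


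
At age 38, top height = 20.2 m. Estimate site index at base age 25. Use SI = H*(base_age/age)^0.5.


Formula: SI = H_dom * (base_age / age)^0.5
Age ratio = 25 / 38 = 0.65789
sqrt(age_ratio) = 0.81111
SI = 20.2 * 0.81111 = 16.4 m

16.4


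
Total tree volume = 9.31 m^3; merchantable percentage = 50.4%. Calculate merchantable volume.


Formula: MV = V_total * (merchantable_pct / 100)
Merchantable fraction = 50.4% / 100 = 0.504
MV = 9.31 m^3 * 0.504 = 4.692 m^3

4.692


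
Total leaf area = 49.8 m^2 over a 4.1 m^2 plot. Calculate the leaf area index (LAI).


Formula: LAI = total leaf area / ground area  (dimensionless)
LAI = 49.8 m^2 / 4.1 m^2
LAI = 12.15

12.15


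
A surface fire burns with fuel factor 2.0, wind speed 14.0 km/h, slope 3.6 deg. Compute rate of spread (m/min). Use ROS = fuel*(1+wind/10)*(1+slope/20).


Formula: ROS = fuel * (1 + wind/10) * (1 + slope/20)
Wind factor = 1 + 14.0/10 = 2.4
Slope factor = 1 + 3.6/20 = 1.18
ROS = 2.0 * 2.4 * 1.18 = 5.66 m/min

5.66


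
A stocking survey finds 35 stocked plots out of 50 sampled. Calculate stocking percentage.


Formula: Stocking % = stocked plots / total plots * 100
Stocking = 35 / 50 * 100
Stocking = 0.7 * 100 = 70.0%

70.0


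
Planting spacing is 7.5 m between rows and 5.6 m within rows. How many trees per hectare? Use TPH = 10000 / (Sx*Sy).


Formula: TPH = 10000 m^2/ha / (spacing_x * spacing_y)
Area per tree = 7.5 m * 5.6 m = 42.0 m^2
TPH = 10000 / 42.0 = 238 trees/ha

238


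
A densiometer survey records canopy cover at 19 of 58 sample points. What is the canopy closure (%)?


Formula: Canopy closure = covered points / total points * 100
Closure = 19 / 58 * 100
Closure = 0.3276 * 100 = 32.8%

32.8


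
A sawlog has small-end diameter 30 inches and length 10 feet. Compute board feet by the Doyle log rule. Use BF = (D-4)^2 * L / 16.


Doyle: BF = (D - 4)^2 * L / 16
Adjusted diameter = 30 - 4 = 26 in
(D-4)^2 = 26^2 = 676
BF = 676 * 10 / 16 = 423 BF

423


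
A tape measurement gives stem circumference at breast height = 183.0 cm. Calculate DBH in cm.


Formula: DBH = C / pi
DBH = 183.0 / pi
pi = 3.14159...
DBH = 58.3 cm

58.3


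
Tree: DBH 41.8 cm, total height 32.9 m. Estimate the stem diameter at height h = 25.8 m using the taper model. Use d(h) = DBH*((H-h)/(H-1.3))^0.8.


Taper: d(h) = DBH * ((H - h) / (H - 1.3))^0.8
Numerator = H - h = 32.9 - 25.8 = 7.1 m
Denominator = H - 1.3 = 32.9 - 1.3 = 31.6 m
Ratio = 7.1 / 31.6 = 0.22468
d = 41.8 * 0.22468^0.8 = 12.7 cm

12.7


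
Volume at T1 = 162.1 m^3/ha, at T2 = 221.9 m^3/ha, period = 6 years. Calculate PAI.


Formula: PAI = (V_T2 - V_T1) / (T2 - T1)
Volume increment = 221.9 - 162.1 = 59.8 m^3/ha
PAI = 59.8 / 6 = 9.97 m^3/ha/year

9.97


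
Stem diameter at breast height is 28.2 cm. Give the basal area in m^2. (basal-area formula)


Formula: BA = pi * (DBH/2)^2 / 10000  (cm^2 to m^2)
Radius = DBH/2 = 28.2/2 = 14.1 cm
BA = pi * 14.1^2 / 10000
   = 624.58 cm^2 / 10000
   = 0.0625 m^2

0.0625


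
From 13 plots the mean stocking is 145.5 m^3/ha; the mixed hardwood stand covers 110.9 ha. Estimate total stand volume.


Formula: Total Volume = Mean Volume per ha * Total Area
Total Volume = 145.5 m^3/ha * 110.9 ha
Total Volume = 16136 m^3

16136


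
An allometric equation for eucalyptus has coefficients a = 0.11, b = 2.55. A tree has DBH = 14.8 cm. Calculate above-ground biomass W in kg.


Formula: W = a * DBH^b  (allometric power law)
DBH^b = 14.8^2.55 = 964.2005
W = 0.11 * 964.2005 = 106.1 kg

106.1


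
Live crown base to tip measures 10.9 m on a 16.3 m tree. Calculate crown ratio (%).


Formula: Crown Ratio = (Crown Length / Total Height) * 100
CR = (10.9 m / 16.3 m) * 100
CR = 0.6687 * 100 = 66.9%

66.9


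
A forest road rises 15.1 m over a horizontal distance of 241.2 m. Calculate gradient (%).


Formula: Gradient = rise / run * 100
Gradient = 15.1 / 241.2 * 100 = 6.3%

6.3


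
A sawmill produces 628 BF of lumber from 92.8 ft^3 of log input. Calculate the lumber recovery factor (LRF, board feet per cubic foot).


Formula: LRF = Lumber Output (BF) / Log Input (ft^3)
LRF = 628 BF / 92.8 ft^3
LRF = 6.77 BF/ft^3

6.77


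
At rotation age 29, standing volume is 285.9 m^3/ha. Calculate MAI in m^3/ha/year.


Formula: MAI = Total Volume / Stand Age
MAI = 285.9 m^3/ha / 29 years
MAI = 9.86 m^3/ha/year

9.86


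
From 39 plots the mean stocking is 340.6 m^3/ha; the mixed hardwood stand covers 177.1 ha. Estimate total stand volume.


Formula: Total Volume = Mean Volume per ha * Total Area
Total Volume = 340.6 m^3/ha * 177.1 ha
Total Volume = 60320 m^3

60320


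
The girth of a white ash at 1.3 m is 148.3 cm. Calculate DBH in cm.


Formula: DBH = C / pi
DBH = 148.3 / pi
pi = 3.14159...
DBH = 47.2 cm

47.2


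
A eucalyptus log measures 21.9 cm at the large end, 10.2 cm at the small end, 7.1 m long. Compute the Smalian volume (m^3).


Smalian: V = (A1 + A2)/2 * L,  A = pi*(D/200)^2
A1 = pi*(21.9/200)^2 = 0.037668 m^2
A2 = pi*(10.2/200)^2 = 0.008171 m^2
V = (0.037668+0.008171)/2*7.1 = 0.1627 m^3

0.1627


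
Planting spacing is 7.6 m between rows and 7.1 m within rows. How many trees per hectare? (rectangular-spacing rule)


Formula: TPH = 10000 m^2/ha / (spacing_x * spacing_y)
Area per tree = 7.6 m * 7.1 m = 53.96 m^2
TPH = 10000 / 53.96 = 185 trees/ha

185


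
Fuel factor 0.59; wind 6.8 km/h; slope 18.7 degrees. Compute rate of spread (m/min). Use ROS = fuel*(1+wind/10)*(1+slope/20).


Formula: ROS = fuel * (1 + wind/10) * (1 + slope/20)
Wind factor = 1 + 6.8/10 = 1.68
Slope factor = 1 + 18.7/20 = 1.935
ROS = 0.59 * 1.68 * 1.935 = 1.92 m/min

1.92


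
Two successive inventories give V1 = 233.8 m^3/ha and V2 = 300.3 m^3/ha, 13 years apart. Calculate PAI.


Formula: PAI = (V_T2 - V_T1) / (T2 - T1)
Volume increment = 300.3 - 233.8 = 66.5 m^3/ha
PAI = 66.5 / 13 = 5.12 m^3/ha/year

5.12


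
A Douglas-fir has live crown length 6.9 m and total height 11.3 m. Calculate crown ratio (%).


Formula: Crown Ratio = (Crown Length / Total Height) * 100
CR = (6.9 m / 11.3 m) * 100
CR = 0.6106 * 100 = 61.1%

61.1


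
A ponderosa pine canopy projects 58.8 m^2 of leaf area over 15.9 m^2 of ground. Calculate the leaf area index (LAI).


Formula: LAI = total leaf area / ground area  (dimensionless)
LAI = 58.8 m^2 / 15.9 m^2
LAI = 3.7

3.7


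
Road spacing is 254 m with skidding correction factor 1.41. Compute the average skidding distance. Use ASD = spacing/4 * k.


Formula: ASD = (spacing / 4) * correction
Uncorrected distance = spacing / 4 = 254 / 4 = 63.5 m
ASD = 63.5 * 1.41 = 90 m

90


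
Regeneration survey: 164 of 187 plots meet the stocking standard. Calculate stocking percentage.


Formula: Stocking % = stocked plots / total plots * 100
Stocking = 164 / 187 * 100
Stocking = 0.877 * 100 = 87.7%

87.7


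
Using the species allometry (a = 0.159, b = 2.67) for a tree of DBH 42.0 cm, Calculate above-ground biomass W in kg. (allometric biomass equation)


Formula: W = a * DBH^b  (allometric power law)
DBH^b = 42.0^2.67 = 21581.2008
W = 0.159 * 21581.2008 = 3431.4 kg

3431.4


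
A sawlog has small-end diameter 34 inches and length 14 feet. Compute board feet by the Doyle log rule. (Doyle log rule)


Doyle: BF = (D - 4)^2 * L / 16
Adjusted diameter = 34 - 4 = 30 in
(D-4)^2 = 30^2 = 900
BF = 900 * 14 / 16 = 788 BF

788


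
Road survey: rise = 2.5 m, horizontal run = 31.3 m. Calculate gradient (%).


Formula: Gradient = rise / run * 100
Gradient = 2.5 / 31.3 * 100 = 8.0%

8.0


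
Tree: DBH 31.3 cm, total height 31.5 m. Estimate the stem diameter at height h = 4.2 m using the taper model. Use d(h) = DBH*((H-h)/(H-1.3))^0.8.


Taper: d(h) = DBH * ((H - h) / (H - 1.3))^0.8
Numerator = H - h = 31.5 - 4.2 = 27.3 m
Denominator = H - 1.3 = 31.5 - 1.3 = 30.2 m
Ratio = 27.3 / 30.2 = 0.90397
d = 31.3 * 0.90397^0.8 = 28.9 cm

28.9


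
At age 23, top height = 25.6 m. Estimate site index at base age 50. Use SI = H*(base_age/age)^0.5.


Formula: SI = H_dom * (base_age / age)^0.5
Age ratio = 50 / 23 = 2.17391
sqrt(age_ratio) = 1.47442
SI = 25.6 * 1.47442 = 37.7 m

37.7


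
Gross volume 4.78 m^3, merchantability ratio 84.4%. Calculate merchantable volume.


Formula: MV = V_total * (merchantable_pct / 100)
Merchantable fraction = 84.4% / 100 = 0.844
MV = 4.78 m^3 * 0.844 = 4.034 m^3

4.034


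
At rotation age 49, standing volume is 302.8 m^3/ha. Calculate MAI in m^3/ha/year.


Formula: MAI = Total Volume / Stand Age
MAI = 302.8 m^3/ha / 49 years
MAI = 6.18 m^3/ha/year

6.18


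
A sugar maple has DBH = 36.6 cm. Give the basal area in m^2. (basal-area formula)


Formula: BA = pi * (DBH/2)^2 / 10000  (cm^2 to m^2)
Radius = DBH/2 = 36.6/2 = 18.3 cm
BA = pi * 18.3^2 / 10000
   = 1052.088 cm^2 / 10000
   = 0.1052 m^2

0.1052


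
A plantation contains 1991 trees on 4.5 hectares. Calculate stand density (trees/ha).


Formula: Stand Density = N_trees / Area_ha
Density = 1991 trees / 4.5 ha
Density = 442 trees/ha

442


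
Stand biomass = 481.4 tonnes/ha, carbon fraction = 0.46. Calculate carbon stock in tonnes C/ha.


Formula: Carbon Stock = Biomass * Carbon Fraction
C = 481.4 t/ha * 0.46
C = 221.4 t C/ha

221.4


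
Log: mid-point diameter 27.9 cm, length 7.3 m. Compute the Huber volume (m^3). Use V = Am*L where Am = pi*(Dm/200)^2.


Huber: V = Am * L,  Am = pi*(Dm/200)^2
Am = pi*(27.9/200)^2 = 0.061136 m^2
V = 0.061136*7.3 = 0.4463 m^3

0.4463


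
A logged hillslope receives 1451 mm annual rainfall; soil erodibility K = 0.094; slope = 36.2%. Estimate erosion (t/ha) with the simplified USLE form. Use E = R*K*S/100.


Formula: E = R * K * S / 100  (simplified USLE)
R * K = 1451 * 0.094 = 136.394
E = 136.394 * 36.2 / 100 = 49.37 t/ha

49.37


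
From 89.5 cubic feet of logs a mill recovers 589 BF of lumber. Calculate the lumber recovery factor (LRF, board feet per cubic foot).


Formula: LRF = Lumber Output (BF) / Log Input (ft^3)
LRF = 589 BF / 89.5 ft^3
LRF = 6.58 BF/ft^3

6.58


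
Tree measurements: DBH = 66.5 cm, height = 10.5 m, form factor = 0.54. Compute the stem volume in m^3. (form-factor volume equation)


Formula: V = pi * (DBH/200)^2 * H * ff
Radius = DBH/200 = 66.5/200 = 0.3325 m
Radius^2 = 0.3325^2 = 0.11055625 m^2
V = pi * 0.11055625 * 10.5 * 0.54
V = 1.969 m^3

1.969


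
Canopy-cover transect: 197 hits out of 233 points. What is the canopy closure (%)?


Formula: Canopy closure = covered points / total points * 100
Closure = 197 / 233 * 100
Closure = 0.8455 * 100 = 84.5%

84.5


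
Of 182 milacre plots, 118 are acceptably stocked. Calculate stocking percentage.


Formula: Stocking % = stocked plots / total plots * 100
Stocking = 118 / 182 * 100
Stocking = 0.6484 * 100 = 64.8%

64.8


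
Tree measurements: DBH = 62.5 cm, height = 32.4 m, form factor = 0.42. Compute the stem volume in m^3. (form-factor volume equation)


Formula: V = pi * (DBH/200)^2 * H * ff
Radius = DBH/200 = 62.5/200 = 0.3125 m
Radius^2 = 0.3125^2 = 0.09765625 m^2
V = pi * 0.09765625 * 32.4 * 0.42
V = 4.175 m^3

4.175


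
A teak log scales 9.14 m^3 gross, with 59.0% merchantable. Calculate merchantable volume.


Formula: MV = V_total * (merchantable_pct / 100)
Merchantable fraction = 59.0% / 100 = 0.59
MV = 9.14 m^3 * 0.59 = 5.393 m^3

5.393


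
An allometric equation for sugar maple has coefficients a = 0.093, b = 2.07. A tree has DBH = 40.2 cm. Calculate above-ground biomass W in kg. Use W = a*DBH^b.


Formula: W = a * DBH^b  (allometric power law)
DBH^b = 40.2^2.07 = 2092.8974
W = 0.093 * 2092.8974 = 194.6 kg

194.6


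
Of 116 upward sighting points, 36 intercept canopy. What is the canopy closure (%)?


Formula: Canopy closure = covered points / total points * 100
Closure = 36 / 116 * 100
Closure = 0.3103 * 100 = 31.0%

31.0


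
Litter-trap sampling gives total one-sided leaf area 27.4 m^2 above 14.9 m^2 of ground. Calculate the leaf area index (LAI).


Formula: LAI = total leaf area / ground area  (dimensionless)
LAI = 27.4 m^2 / 14.9 m^2
LAI = 1.84

1.84


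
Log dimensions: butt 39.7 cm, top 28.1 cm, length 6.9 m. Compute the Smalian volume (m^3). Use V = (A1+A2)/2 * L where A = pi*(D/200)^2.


Smalian: V = (A1 + A2)/2 * L,  A = pi*(D/200)^2
A1 = pi*(39.7/200)^2 = 0.123786 m^2
A2 = pi*(28.1/200)^2 = 0.062016 m^2
V = (0.123786+0.062016)/2*6.9 = 0.641 m^3

0.641


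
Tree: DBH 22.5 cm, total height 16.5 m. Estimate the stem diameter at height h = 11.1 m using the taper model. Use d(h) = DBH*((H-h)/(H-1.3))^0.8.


Taper: d(h) = DBH * ((H - h) / (H - 1.3))^0.8
Numerator = H - h = 16.5 - 11.1 = 5.4 m
Denominator = H - 1.3 = 16.5 - 1.3 = 15.2 m
Ratio = 5.4 / 15.2 = 0.35526
d = 22.5 * 0.35526^0.8 = 9.8 cm

9.8


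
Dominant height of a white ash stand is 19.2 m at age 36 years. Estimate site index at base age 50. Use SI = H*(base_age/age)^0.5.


Formula: SI = H_dom * (base_age / age)^0.5
Age ratio = 50 / 36 = 1.38889
sqrt(age_ratio) = 1.17851
SI = 19.2 * 1.17851 = 22.6 m

22.6


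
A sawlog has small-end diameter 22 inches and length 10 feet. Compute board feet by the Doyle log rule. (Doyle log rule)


Doyle: BF = (D - 4)^2 * L / 16
Adjusted diameter = 22 - 4 = 18 in
(D-4)^2 = 18^2 = 324
BF = 324 * 10 / 16 = 203 BF

203


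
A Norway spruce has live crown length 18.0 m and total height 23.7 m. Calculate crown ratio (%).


Formula: Crown Ratio = (Crown Length / Total Height) * 100
CR = (18.0 m / 23.7 m) * 100
CR = 0.7595 * 100 = 75.9%

75.9


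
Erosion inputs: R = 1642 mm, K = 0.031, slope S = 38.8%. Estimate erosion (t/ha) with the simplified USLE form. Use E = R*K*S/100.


Formula: E = R * K * S / 100  (simplified USLE)
R * K = 1642 * 0.031 = 50.902
E = 50.902 * 38.8 / 100 = 19.75 t/ha

19.75


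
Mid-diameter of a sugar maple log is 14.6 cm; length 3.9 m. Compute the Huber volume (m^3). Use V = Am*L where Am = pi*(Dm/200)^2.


Huber: V = Am * L,  Am = pi*(Dm/200)^2
Am = pi*(14.6/200)^2 = 0.016742 m^2
V = 0.016742*3.9 = 0.0653 m^3

0.0653


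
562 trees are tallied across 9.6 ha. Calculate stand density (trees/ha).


Formula: Stand Density = N_trees / Area_ha
Density = 562 trees / 9.6 ha
Density = 59 trees/ha

59


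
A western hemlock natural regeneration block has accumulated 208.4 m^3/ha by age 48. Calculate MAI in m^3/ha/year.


Formula: MAI = Total Volume / Stand Age
MAI = 208.4 m^3/ha / 48 years
MAI = 4.34 m^3/ha/year

4.34


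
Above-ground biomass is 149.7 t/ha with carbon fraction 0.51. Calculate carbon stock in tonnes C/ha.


Formula: Carbon Stock = Biomass * Carbon Fraction
C = 149.7 t/ha * 0.51
C = 76.3 t C/ha

76.3


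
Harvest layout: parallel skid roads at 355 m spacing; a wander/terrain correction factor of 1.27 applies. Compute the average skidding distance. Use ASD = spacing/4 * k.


Formula: ASD = (spacing / 4) * correction
Uncorrected distance = spacing / 4 = 355 / 4 = 88.75 m
ASD = 88.75 * 1.27 = 113 m

113


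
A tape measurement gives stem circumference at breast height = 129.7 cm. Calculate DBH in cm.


Formula: DBH = C / pi
DBH = 129.7 / pi
pi = 3.14159...
DBH = 41.3 cm

41.3


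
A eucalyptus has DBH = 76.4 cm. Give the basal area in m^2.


Formula: BA = pi * (DBH/2)^2 / 10000  (cm^2 to m^2)
Radius = DBH/2 = 76.4/2 = 38.2 cm
BA = pi * 38.2^2 / 10000
   = 4584.3377 cm^2 / 10000
   = 0.4584 m^2

0.4584


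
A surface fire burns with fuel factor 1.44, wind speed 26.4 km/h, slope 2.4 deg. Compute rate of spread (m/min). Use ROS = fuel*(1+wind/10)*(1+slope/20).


Formula: ROS = fuel * (1 + wind/10) * (1 + slope/20)
Wind factor = 1 + 26.4/10 = 3.64
Slope factor = 1 + 2.4/20 = 1.12
ROS = 1.44 * 3.64 * 1.12 = 5.87 m/min

5.87


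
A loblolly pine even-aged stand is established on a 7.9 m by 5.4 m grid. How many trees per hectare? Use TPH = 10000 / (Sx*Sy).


Formula: TPH = 10000 m^2/ha / (spacing_x * spacing_y)
Area per tree = 7.9 m * 5.4 m = 42.66 m^2
TPH = 10000 / 42.66 = 234 trees/ha

234


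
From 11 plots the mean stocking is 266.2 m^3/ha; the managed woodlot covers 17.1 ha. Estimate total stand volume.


Formula: Total Volume = Mean Volume per ha * Total Area
Total Volume = 266.2 m^3/ha * 17.1 ha
Total Volume = 4552 m^3

4552


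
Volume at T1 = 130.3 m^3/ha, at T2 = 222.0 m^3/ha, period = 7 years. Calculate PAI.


Formula: PAI = (V_T2 - V_T1) / (T2 - T1)
Volume increment = 222.0 - 130.3 = 91.7 m^3/ha
PAI = 91.7 / 7 = 13.1 m^3/ha/year

13.1


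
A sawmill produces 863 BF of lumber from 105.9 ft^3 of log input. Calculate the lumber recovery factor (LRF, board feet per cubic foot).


Formula: LRF = Lumber Output (BF) / Log Input (ft^3)
LRF = 863 BF / 105.9 ft^3
LRF = 8.15 BF/ft^3

8.15


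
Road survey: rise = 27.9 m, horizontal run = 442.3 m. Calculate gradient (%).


Formula: Gradient = rise / run * 100
Gradient = 27.9 / 442.3 * 100 = 6.3%

6.3


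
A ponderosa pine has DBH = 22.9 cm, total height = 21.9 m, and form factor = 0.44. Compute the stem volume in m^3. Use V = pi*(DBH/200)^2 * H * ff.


Formula: V = pi * (DBH/200)^2 * H * ff
Radius = DBH/200 = 22.9/200 = 0.1145 m
Radius^2 = 0.1145^2 = 0.01311025 m^2
V = pi * 0.01311025 * 21.9 * 0.44
V = 0.397 m^3

0.397


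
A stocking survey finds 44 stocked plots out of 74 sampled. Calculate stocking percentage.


Formula: Stocking % = stocked plots / total plots * 100
Stocking = 44 / 74 * 100
Stocking = 0.5946 * 100 = 59.5%

59.5


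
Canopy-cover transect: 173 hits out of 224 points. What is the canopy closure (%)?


Formula: Canopy closure = covered points / total points * 100
Closure = 173 / 224 * 100
Closure = 0.7723 * 100 = 77.2%

77.2


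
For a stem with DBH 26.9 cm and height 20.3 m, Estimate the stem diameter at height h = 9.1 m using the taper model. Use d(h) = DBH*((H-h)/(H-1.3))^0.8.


Taper: d(h) = DBH * ((H - h) / (H - 1.3))^0.8
Numerator = H - h = 20.3 - 9.1 = 11.2 m
Denominator = H - 1.3 = 20.3 - 1.3 = 19.0 m
Ratio = 11.2 / 19.0 = 0.58947
d = 26.9 * 0.58947^0.8 = 17.6 cm

17.6


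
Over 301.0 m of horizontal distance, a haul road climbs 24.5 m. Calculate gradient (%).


Formula: Gradient = rise / run * 100
Gradient = 24.5 / 301.0 * 100 = 8.1%

8.1


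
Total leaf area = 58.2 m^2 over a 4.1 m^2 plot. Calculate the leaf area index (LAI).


Formula: LAI = total leaf area / ground area  (dimensionless)
LAI = 58.2 m^2 / 4.1 m^2
LAI = 14.2

14.2


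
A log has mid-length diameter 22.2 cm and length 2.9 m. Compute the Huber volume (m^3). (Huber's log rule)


Huber: V = Am * L,  Am = pi*(Dm/200)^2
Am = pi*(22.2/200)^2 = 0.038708 m^2
V = 0.038708*2.9 = 0.1123 m^3

0.1123


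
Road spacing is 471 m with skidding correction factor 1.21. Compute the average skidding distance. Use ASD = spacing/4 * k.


Formula: ASD = (spacing / 4) * correction
Uncorrected distance = spacing / 4 = 471 / 4 = 117.75 m
ASD = 117.75 * 1.21 = 142 m

142


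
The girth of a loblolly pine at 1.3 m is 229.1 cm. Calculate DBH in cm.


Formula: DBH = C / pi
DBH = 229.1 / pi
pi = 3.14159...
DBH = 72.9 cm

72.9


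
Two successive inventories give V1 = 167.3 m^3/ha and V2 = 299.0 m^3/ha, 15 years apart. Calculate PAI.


Formula: PAI = (V_T2 - V_T1) / (T2 - T1)
Volume increment = 299.0 - 167.3 = 131.7 m^3/ha
PAI = 131.7 / 15 = 8.78 m^3/ha/year

8.78


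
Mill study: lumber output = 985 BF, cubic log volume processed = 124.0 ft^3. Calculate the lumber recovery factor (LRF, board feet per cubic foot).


Formula: LRF = Lumber Output (BF) / Log Input (ft^3)
LRF = 985 BF / 124.0 ft^3
LRF = 7.94 BF/ft^3

7.94


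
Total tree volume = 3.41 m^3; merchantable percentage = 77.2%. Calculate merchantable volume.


Formula: MV = V_total * (merchantable_pct / 100)
Merchantable fraction = 77.2% / 100 = 0.772
MV = 3.41 m^3 * 0.772 = 2.633 m^3

2.633


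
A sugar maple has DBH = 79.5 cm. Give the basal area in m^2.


Formula: BA = pi * (DBH/2)^2 / 10000  (cm^2 to m^2)
Radius = DBH/2 = 79.5/2 = 39.75 cm
BA = pi * 39.75^2 / 10000
   = 4963.9127 cm^2 / 10000
   = 0.4964 m^2

0.4964


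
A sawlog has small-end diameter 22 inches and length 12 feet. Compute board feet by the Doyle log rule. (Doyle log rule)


Doyle: BF = (D - 4)^2 * L / 16
Adjusted diameter = 22 - 4 = 18 in
(D-4)^2 = 18^2 = 324
BF = 324 * 12 / 16 = 243 BF

243


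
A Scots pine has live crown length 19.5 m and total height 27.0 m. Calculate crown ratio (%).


Formula: Crown Ratio = (Crown Length / Total Height) * 100
CR = (19.5 m / 27.0 m) * 100
CR = 0.7222 * 100 = 72.2%

72.2


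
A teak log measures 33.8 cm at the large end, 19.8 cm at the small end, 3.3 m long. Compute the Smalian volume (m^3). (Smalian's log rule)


Smalian: V = (A1 + A2)/2 * L,  A = pi*(D/200)^2
A1 = pi*(33.8/200)^2 = 0.089727 m^2
A2 = pi*(19.8/200)^2 = 0.030791 m^2
V = (0.089727+0.030791)/2*3.3 = 0.1989 m^3

0.1989


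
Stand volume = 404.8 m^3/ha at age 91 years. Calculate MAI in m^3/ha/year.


Formula: MAI = Total Volume / Stand Age
MAI = 404.8 m^3/ha / 91 years
MAI = 4.45 m^3/ha/year

4.45


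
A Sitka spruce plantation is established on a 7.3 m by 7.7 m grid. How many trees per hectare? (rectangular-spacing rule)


Formula: TPH = 10000 m^2/ha / (spacing_x * spacing_y)
Area per tree = 7.3 m * 7.7 m = 56.21 m^2
TPH = 10000 / 56.21 = 178 trees/ha

178


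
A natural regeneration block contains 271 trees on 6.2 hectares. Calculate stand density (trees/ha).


Formula: Stand Density = N_trees / Area_ha
Density = 271 trees / 6.2 ha
Density = 44 trees/ha

44


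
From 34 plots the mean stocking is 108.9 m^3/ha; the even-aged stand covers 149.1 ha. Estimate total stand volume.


Formula: Total Volume = Mean Volume per ha * Total Area
Total Volume = 108.9 m^3/ha * 149.1 ha
Total Volume = 16237 m^3

16237


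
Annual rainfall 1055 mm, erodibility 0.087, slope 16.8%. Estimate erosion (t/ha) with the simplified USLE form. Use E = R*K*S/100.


Formula: E = R * K * S / 100  (simplified USLE)
R * K = 1055 * 0.087 = 91.785
E = 91.785 * 16.8 / 100 = 15.42 t/ha

15.42


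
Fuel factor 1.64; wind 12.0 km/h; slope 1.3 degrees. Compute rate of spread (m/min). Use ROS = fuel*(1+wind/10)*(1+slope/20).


Formula: ROS = fuel * (1 + wind/10) * (1 + slope/20)
Wind factor = 1 + 12.0/10 = 2.2
Slope factor = 1 + 1.3/20 = 1.065
ROS = 1.64 * 2.2 * 1.065 = 3.84 m/min

3.84


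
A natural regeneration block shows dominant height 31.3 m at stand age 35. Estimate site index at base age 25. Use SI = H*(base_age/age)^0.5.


Formula: SI = H_dom * (base_age / age)^0.5
Age ratio = 25 / 35 = 0.71429
sqrt(age_ratio) = 0.84515
SI = 31.3 * 0.84515 = 26.5 m

26.5


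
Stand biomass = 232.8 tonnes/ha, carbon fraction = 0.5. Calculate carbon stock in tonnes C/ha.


Formula: Carbon Stock = Biomass * Carbon Fraction
C = 232.8 t/ha * 0.5
C = 116.4 t C/ha

116.4


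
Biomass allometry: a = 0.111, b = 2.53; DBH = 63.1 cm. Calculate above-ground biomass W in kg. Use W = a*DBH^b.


Formula: W = a * DBH^b  (allometric power law)
DBH^b = 63.1^2.53 = 35815.7689
W = 0.111 * 35815.7689 = 3975.6 kg

3975.6


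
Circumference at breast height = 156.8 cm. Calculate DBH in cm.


Formula: DBH = C / pi
DBH = 156.8 / pi
pi = 3.14159...
DBH = 49.9 cm

49.9


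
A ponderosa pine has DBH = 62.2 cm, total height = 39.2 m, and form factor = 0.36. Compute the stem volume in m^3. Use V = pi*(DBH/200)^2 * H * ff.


Formula: V = pi * (DBH/200)^2 * H * ff
Radius = DBH/200 = 62.2/200 = 0.311 m
Radius^2 = 0.311^2 = 0.096721 m^2
V = pi * 0.096721 * 39.2 * 0.36
V = 4.288 m^3

4.288


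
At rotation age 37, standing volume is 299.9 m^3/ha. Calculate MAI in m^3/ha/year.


Formula: MAI = Total Volume / Stand Age
MAI = 299.9 m^3/ha / 37 years
MAI = 8.11 m^3/ha/year

8.11


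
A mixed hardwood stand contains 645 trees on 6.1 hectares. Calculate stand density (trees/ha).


Formula: Stand Density = N_trees / Area_ha
Density = 645 trees / 6.1 ha
Density = 106 trees/ha

106


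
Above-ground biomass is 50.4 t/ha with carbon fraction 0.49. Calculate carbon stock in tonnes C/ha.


Formula: Carbon Stock = Biomass * Carbon Fraction
C = 50.4 t/ha * 0.49
C = 24.7 t C/ha

24.7


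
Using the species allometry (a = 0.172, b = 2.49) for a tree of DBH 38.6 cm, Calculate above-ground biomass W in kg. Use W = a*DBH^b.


Formula: W = a * DBH^b  (allometric power law)
DBH^b = 38.6^2.49 = 8924.8801
W = 0.172 * 8924.8801 = 1535.1 kg

1535.1


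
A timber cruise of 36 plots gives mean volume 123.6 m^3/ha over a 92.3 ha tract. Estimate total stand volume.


Formula: Total Volume = Mean Volume per ha * Total Area
Total Volume = 123.6 m^3/ha * 92.3 ha
Total Volume = 11408 m^3

11408


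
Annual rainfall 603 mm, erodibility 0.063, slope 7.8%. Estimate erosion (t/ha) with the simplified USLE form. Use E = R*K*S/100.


Formula: E = R * K * S / 100  (simplified USLE)
R * K = 603 * 0.063 = 37.989
E = 37.989 * 7.8 / 100 = 2.96 t/ha

2.96


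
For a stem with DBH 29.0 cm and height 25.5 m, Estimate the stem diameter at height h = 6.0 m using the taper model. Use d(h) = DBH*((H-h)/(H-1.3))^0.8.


Taper: d(h) = DBH * ((H - h) / (H - 1.3))^0.8
Numerator = H - h = 25.5 - 6.0 = 19.5 m
Denominator = H - 1.3 = 25.5 - 1.3 = 24.2 m
Ratio = 19.5 / 24.2 = 0.80579
d = 29.0 * 0.80579^0.8 = 24.4 cm

24.4


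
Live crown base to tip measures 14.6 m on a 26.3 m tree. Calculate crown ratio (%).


Formula: Crown Ratio = (Crown Length / Total Height) * 100
CR = (14.6 m / 26.3 m) * 100
CR = 0.5551 * 100 = 55.5%

55.5


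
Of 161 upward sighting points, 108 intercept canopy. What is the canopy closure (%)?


Formula: Canopy closure = covered points / total points * 100
Closure = 108 / 161 * 100
Closure = 0.6708 * 100 = 67.1%

67.1


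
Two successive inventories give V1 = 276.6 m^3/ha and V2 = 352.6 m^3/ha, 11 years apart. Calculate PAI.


Formula: PAI = (V_T2 - V_T1) / (T2 - T1)
Volume increment = 352.6 - 276.6 = 76.0 m^3/ha
PAI = 76.0 / 11 = 6.91 m^3/ha/year

6.91


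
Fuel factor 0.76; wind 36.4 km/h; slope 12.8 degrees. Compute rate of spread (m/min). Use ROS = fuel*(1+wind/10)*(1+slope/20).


Formula: ROS = fuel * (1 + wind/10) * (1 + slope/20)
Wind factor = 1 + 36.4/10 = 4.64
Slope factor = 1 + 12.8/20 = 1.64
ROS = 0.76 * 4.64 * 1.64 = 5.78 m/min

5.78


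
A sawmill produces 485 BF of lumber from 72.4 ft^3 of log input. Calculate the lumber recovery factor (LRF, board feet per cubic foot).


Formula: LRF = Lumber Output (BF) / Log Input (ft^3)
LRF = 485 BF / 72.4 ft^3
LRF = 6.7 BF/ft^3

6.7


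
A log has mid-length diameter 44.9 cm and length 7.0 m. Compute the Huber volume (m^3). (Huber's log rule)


Huber: V = Am * L,  Am = pi*(Dm/200)^2
Am = pi*(44.9/200)^2 = 0.158337 m^2
V = 0.158337*7.0 = 1.1084 m^3

1.1084


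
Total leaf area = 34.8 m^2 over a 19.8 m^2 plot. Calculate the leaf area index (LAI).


Formula: LAI = total leaf area / ground area  (dimensionless)
LAI = 34.8 m^2 / 19.8 m^2
LAI = 1.76

1.76


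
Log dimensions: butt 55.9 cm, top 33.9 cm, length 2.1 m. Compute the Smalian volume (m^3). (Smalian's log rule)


Smalian: V = (A1 + A2)/2 * L,  A = pi*(D/200)^2
A1 = pi*(55.9/200)^2 = 0.245422 m^2
A2 = pi*(33.9/200)^2 = 0.090259 m^2
V = (0.245422+0.090259)/2*2.1 = 0.3525 m^3

0.3525


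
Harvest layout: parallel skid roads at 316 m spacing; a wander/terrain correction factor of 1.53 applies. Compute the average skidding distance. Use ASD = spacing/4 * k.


Formula: ASD = (spacing / 4) * correction
Uncorrected distance = spacing / 4 = 316 / 4 = 79 m
ASD = 79 * 1.53 = 121 m

121


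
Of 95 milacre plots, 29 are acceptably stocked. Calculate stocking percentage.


Formula: Stocking % = stocked plots / total plots * 100
Stocking = 29 / 95 * 100
Stocking = 0.3053 * 100 = 30.5%

30.5


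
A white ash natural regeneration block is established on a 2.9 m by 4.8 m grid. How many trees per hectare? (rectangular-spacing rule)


Formula: TPH = 10000 m^2/ha / (spacing_x * spacing_y)
Area per tree = 2.9 m * 4.8 m = 13.92 m^2
TPH = 10000 / 13.92 = 718 trees/ha

718


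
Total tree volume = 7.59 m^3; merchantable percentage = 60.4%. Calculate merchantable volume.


Formula: MV = V_total * (merchantable_pct / 100)
Merchantable fraction = 60.4% / 100 = 0.604
MV = 7.59 m^3 * 0.604 = 4.584 m^3

4.584


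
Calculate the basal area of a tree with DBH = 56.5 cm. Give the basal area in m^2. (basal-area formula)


Formula: BA = pi * (DBH/2)^2 / 10000  (cm^2 to m^2)
Radius = DBH/2 = 56.5/2 = 28.25 cm
BA = pi * 28.25^2 / 10000
   = 2507.1873 cm^2 / 10000
   = 0.2507 m^2

0.2507


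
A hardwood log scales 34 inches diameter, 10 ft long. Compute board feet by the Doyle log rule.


Doyle: BF = (D - 4)^2 * L / 16
Adjusted diameter = 34 - 4 = 30 in
(D-4)^2 = 30^2 = 900
BF = 900 * 10 / 16 = 563 BF

563


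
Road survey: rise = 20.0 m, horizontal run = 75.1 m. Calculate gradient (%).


Formula: Gradient = rise / run * 100
Gradient = 20.0 / 75.1 * 100 = 26.6%

26.6


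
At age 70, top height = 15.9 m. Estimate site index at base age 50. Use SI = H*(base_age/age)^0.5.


Formula: SI = H_dom * (base_age / age)^0.5
Age ratio = 50 / 70 = 0.71429
sqrt(age_ratio) = 0.84515
SI = 15.9 * 0.84515 = 13.4 m

13.4


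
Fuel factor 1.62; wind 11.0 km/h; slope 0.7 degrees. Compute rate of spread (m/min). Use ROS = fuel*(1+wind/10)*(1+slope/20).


Formula: ROS = fuel * (1 + wind/10) * (1 + slope/20)
Wind factor = 1 + 11.0/10 = 2.1
Slope factor = 1 + 0.7/20 = 1.035
ROS = 1.62 * 2.1 * 1.035 = 3.52 m/min

3.52


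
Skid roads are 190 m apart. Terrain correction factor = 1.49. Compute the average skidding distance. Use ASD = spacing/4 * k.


Formula: ASD = (spacing / 4) * correction
Uncorrected distance = spacing / 4 = 190 / 4 = 47.5 m
ASD = 47.5 * 1.49 = 71 m

71


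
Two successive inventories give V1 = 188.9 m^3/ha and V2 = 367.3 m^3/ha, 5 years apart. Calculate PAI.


Formula: PAI = (V_T2 - V_T1) / (T2 - T1)
Volume increment = 367.3 - 188.9 = 178.4 m^3/ha
PAI = 178.4 / 5 = 35.68 m^3/ha/year

35.68


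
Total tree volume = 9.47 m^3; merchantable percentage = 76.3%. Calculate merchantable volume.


Formula: MV = V_total * (merchantable_pct / 100)
Merchantable fraction = 76.3% / 100 = 0.763
MV = 9.47 m^3 * 0.763 = 7.226 m^3

7.226


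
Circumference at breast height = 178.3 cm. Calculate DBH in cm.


Formula: DBH = C / pi
DBH = 178.3 / pi
pi = 3.14159...
DBH = 56.8 cm

56.8


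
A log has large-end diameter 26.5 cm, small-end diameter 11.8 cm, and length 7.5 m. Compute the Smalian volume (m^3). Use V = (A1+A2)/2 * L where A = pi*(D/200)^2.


Smalian: V = (A1 + A2)/2 * L,  A = pi*(D/200)^2
A1 = pi*(26.5/200)^2 = 0.055155 m^2
A2 = pi*(11.8/200)^2 = 0.010936 m^2
V = (0.055155+0.010936)/2*7.5 = 0.2478 m^3

0.2478


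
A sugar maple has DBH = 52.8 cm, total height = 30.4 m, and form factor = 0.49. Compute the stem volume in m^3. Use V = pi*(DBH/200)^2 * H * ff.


Formula: V = pi * (DBH/200)^2 * H * ff
Radius = DBH/200 = 52.8/200 = 0.264 m
Radius^2 = 0.264^2 = 0.069696 m^2
V = pi * 0.069696 * 30.4 * 0.49
V = 3.262 m^3

3.262


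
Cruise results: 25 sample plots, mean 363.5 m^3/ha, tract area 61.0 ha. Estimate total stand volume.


Formula: Total Volume = Mean Volume per ha * Total Area
Total Volume = 363.5 m^3/ha * 61.0 ha
Total Volume = 22174 m^3

22174


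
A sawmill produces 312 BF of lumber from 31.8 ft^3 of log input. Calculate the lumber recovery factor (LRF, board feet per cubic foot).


Formula: LRF = Lumber Output (BF) / Log Input (ft^3)
LRF = 312 BF / 31.8 ft^3
LRF = 9.81 BF/ft^3

9.81


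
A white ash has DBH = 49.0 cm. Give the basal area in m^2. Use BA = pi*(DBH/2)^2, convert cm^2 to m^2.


Formula: BA = pi * (DBH/2)^2 / 10000  (cm^2 to m^2)
Radius = DBH/2 = 49.0/2 = 24.5 cm
BA = pi * 24.5^2 / 10000
   = 1885.741 cm^2 / 10000
   = 0.1886 m^2

0.1886


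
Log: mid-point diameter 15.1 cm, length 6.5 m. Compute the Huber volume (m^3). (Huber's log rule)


Huber: V = Am * L,  Am = pi*(Dm/200)^2
Am = pi*(15.1/200)^2 = 0.017908 m^2
V = 0.017908*6.5 = 0.1164 m^3

0.1164


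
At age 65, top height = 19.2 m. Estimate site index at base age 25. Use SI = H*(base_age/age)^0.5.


Formula: SI = H_dom * (base_age / age)^0.5
Age ratio = 25 / 65 = 0.38462
sqrt(age_ratio) = 0.62017
SI = 19.2 * 0.62017 = 11.9 m

11.9


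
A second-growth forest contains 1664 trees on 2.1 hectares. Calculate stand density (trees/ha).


Formula: Stand Density = N_trees / Area_ha
Density = 1664 trees / 2.1 ha
Density = 792 trees/ha

792


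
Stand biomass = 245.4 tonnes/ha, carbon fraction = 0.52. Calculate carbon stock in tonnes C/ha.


Formula: Carbon Stock = Biomass * Carbon Fraction
C = 245.4 t/ha * 0.52
C = 127.6 t C/ha

127.6


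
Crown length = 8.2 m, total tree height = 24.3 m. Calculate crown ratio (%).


Formula: Crown Ratio = (Crown Length / Total Height) * 100
CR = (8.2 m / 24.3 m) * 100
CR = 0.3374 * 100 = 33.7%

33.7


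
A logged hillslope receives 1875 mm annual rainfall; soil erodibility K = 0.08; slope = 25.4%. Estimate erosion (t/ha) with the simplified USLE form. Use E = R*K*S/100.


Formula: E = R * K * S / 100  (simplified USLE)
R * K = 1875 * 0.08 = 150.0
E = 150.0 * 25.4 / 100 = 38.1 t/ha

38.1


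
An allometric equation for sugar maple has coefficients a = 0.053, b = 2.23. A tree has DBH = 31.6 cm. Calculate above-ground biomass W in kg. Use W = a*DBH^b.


Formula: W = a * DBH^b  (allometric power law)
DBH^b = 31.6^2.23 = 2209.5417
W = 0.053 * 2209.5417 = 117.1 kg

117.1


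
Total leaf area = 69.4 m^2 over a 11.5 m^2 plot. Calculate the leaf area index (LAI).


Formula: LAI = total leaf area / ground area  (dimensionless)
LAI = 69.4 m^2 / 11.5 m^2
LAI = 6.03

6.03


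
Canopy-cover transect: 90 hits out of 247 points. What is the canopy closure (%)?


Formula: Canopy closure = covered points / total points * 100
Closure = 90 / 247 * 100
Closure = 0.3644 * 100 = 36.4%

36.4


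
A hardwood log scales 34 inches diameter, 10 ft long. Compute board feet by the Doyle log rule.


Doyle: BF = (D - 4)^2 * L / 16
Adjusted diameter = 34 - 4 = 30 in
(D-4)^2 = 30^2 = 900
BF = 900 * 10 / 16 = 563 BF

563


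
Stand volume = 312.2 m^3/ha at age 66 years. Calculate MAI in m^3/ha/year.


Formula: MAI = Total Volume / Stand Age
MAI = 312.2 m^3/ha / 66 years
MAI = 4.73 m^3/ha/year

4.73


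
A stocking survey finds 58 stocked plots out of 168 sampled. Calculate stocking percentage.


Formula: Stocking % = stocked plots / total plots * 100
Stocking = 58 / 168 * 100
Stocking = 0.3452 * 100 = 34.5%

34.5


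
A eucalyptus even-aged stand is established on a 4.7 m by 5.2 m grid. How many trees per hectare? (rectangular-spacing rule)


Formula: TPH = 10000 m^2/ha / (spacing_x * spacing_y)
Area per tree = 4.7 m * 5.2 m = 24.44 m^2
TPH = 10000 / 24.44 = 409 trees/ha

409


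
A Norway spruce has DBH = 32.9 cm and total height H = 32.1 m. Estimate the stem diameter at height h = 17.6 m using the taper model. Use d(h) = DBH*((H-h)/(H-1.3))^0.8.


Taper: d(h) = DBH * ((H - h) / (H - 1.3))^0.8
Numerator = H - h = 32.1 - 17.6 = 14.5 m
Denominator = H - 1.3 = 32.1 - 1.3 = 30.8 m
Ratio = 14.5 / 30.8 = 0.47078
d = 32.9 * 0.47078^0.8 = 18.0 cm

18.0


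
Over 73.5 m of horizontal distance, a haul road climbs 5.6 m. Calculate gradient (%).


Formula: Gradient = rise / run * 100
Gradient = 5.6 / 73.5 * 100 = 7.6%

7.6


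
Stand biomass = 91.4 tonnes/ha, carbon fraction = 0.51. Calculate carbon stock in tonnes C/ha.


Formula: Carbon Stock = Biomass * Carbon Fraction
C = 91.4 t/ha * 0.51
C = 46.6 t C/ha

46.6


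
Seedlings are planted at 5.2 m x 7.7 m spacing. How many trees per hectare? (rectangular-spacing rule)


Formula: TPH = 10000 m^2/ha / (spacing_x * spacing_y)
Area per tree = 5.2 m * 7.7 m = 40.04 m^2
TPH = 10000 / 40.04 = 250 trees/ha

250


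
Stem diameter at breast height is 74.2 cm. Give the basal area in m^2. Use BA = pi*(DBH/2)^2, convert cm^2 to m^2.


Formula: BA = pi * (DBH/2)^2 / 10000  (cm^2 to m^2)
Radius = DBH/2 = 74.2/2 = 37.1 cm
BA = pi * 37.1^2 / 10000
   = 4324.1195 cm^2 / 10000
   = 0.4324 m^2

0.4324


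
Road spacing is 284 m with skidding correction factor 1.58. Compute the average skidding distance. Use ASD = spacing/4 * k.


Formula: ASD = (spacing / 4) * correction
Uncorrected distance = spacing / 4 = 284 / 4 = 71 m
ASD = 71 * 1.58 = 112 m

112
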